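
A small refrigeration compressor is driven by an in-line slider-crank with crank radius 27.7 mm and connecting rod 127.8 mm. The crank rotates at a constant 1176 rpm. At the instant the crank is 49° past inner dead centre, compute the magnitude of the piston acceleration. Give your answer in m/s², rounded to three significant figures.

264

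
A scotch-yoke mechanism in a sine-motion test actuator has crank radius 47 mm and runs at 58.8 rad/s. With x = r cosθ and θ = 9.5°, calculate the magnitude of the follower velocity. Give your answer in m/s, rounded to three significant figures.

ω = 58.8 rad/s
x = r cosθ ⇒ ẋ = −rω sinθ.
|v| = rω|sinθ| = 0.047·58.8·|sin 9.5°| = 0.45613 m/s.

0.456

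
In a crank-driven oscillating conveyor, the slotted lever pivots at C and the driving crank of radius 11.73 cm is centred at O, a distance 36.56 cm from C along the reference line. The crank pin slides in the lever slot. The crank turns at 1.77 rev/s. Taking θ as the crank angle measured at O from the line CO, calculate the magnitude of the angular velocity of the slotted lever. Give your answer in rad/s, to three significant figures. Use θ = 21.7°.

2.62

ω = 11.12 rad/s (from 1.77 rev/s).
Crank pin A relative to C: A = (d + r cosθ, r sinθ); lever angle φ = atan2(r sinθ, d + r cosθ).
Differentiating tanφ: φ̇ = rω(d cosθ + r)/(d² + r² + 2dr cosθ).
d² + r² + 2dr cosθ = |CA|² = 0.227114 m²;  d cosθ + r = +0.45699 m.
|ω_lever| = |0.1173·11.12·+0.45699| / 0.227114 = 2.6249 rad/s.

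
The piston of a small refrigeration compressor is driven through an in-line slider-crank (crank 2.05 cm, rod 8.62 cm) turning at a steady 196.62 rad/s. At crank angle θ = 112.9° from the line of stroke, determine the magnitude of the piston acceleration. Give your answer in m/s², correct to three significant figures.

442

ω = 196.6 rad/s
x(θ) = r cosθ + √(L² − r² sin²θ); with ω constant, a = ω²·d²x/dθ².
d²x/dθ² = −r cosθ − r²(cos2θ)/√u − r⁴ sin²2θ/(4u^{3/2}),  u = L² − r² sin²θ = 0.00707382 m².
Substituting r = 0.0205 m, L = 0.0862 m, θ = 112.9°: d²x/dθ² = +0.011422 m.
a = ω²·d²x/dθ² = (196.6)²·(+0.011422) = +441.58 m/s²;  |a| = 441.58 m/s².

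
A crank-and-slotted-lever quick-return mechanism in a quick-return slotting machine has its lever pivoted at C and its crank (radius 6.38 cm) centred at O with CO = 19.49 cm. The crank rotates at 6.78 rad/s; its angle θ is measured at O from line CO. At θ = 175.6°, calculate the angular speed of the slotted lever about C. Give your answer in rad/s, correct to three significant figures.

3.27

ω = 6.78 rad/s
Crank pin A relative to C: A = (d + r cosθ, r sinθ); lever angle φ = atan2(r sinθ, d + r cosθ).
Differentiating tanφ: φ̇ = rω(d cosθ + r)/(d² + r² + 2dr cosθ).
d² + r² + 2dr cosθ = |CA|² = 0.0172605 m²;  d cosθ + r = -0.13053 m.
|ω_lever| = |0.0638·6.78·-0.13053| / 0.0172605 = 3.2711 rad/s.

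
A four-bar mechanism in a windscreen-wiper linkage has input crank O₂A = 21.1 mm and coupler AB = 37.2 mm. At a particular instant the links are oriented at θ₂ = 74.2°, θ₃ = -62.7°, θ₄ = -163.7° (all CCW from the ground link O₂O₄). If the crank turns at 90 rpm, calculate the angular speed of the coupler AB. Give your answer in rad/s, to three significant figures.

4.61

ω₂ = 9.425 rad/s (from 90 rpm).
Differentiating the loop-closure r₂e^{iθ₂}+r₃e^{iθ₃}=r₁+r₄e^{iθ₄} gives r₂ω₂e^{iθ₂}+r₃ω₃e^{iθ₃}=r₄ω₄e^{iθ₄}.
Eliminating the other unknown: ω₃ = r₂ω₂ sin(θ₄−θ₂) / [r₃ sin(θ₃−θ₄)].
Numerator sine = +0.84712; denominator sine = +0.98163.
Result = 0.0211·9.425·(+0.84712) / (0.0372·(+0.98163)) = +4.6133 rad/s; magnitude 4.6133 rad/s.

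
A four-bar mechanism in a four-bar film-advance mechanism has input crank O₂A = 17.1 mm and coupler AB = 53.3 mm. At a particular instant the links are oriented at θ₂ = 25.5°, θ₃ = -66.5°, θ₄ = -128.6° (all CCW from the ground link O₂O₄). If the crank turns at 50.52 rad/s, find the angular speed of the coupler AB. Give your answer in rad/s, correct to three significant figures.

8.01

ω₂ = 50.52 rad/s
Differentiating the loop-closure r₂e^{iθ₂}+r₃e^{iθ₃}=r₁+r₄e^{iθ₄} gives r₂ω₂e^{iθ₂}+r₃ω₃e^{iθ₃}=r₄ω₄e^{iθ₄}.
Eliminating the other unknown: ω₃ = r₂ω₂ sin(θ₄−θ₂) / [r₃ sin(θ₃−θ₄)].
Numerator sine = -0.43680; denominator sine = +0.88377.
Result = 0.0171·50.52·(-0.43680) / (0.0533·(+0.88377)) = -8.0109 rad/s; magnitude 8.0109 rad/s.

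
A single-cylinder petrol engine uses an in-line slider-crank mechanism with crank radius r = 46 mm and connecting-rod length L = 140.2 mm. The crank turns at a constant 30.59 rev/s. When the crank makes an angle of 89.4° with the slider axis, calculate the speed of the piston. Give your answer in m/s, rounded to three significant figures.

8.87

ω = 2π·30.6 = 192.2 rad/s
For an in-line slider-crank, x = r cosθ + √(L² − r² sin²θ), so v = −rω sinθ·[1 + r cosθ/√(L² − r² sin²θ)].
With r = 0.046 m, L = 0.1402 m, θ = 89.4°: √(L² − r² sin²θ) = 0.13244 m.
v = −0.046·192.2·0.99995·[1 + 0.046·0.01047/0.13244] = -8.873 m/s.
|v| = 8.873 m/s.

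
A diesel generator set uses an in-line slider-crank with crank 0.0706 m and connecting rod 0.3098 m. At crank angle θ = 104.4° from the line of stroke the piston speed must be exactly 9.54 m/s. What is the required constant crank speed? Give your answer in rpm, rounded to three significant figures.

For an in-line slider-crank, |v_piston| = rω|sinθ|·[1 + r cosθ/√(L² − r² sin²θ)].
With r = 0.0706 m, L = 0.3098 m, θ = 104.4°: the bracketed kinematic factor |dx/dθ| = 0.064409 m.
ω = v/|dx/dθ| = 9.54/0.064409 = 148.12 rad/s.
N = 60ω/(2π) = 1414.4 rpm.

1410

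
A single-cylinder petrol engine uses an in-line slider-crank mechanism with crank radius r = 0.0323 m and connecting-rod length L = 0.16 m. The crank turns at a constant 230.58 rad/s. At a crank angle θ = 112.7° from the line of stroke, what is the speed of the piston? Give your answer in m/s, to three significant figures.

ω = 230.6 rad/s
For an in-line slider-crank, x = r cosθ + √(L² − r² sin²θ), so v = −rω sinθ·[1 + r cosθ/√(L² − r² sin²θ)].
With r = 0.0323 m, L = 0.16 m, θ = 112.7°: √(L² − r² sin²θ) = 0.1572 m.
v = −0.0323·230.6·0.92254·[1 + 0.0323·-0.38591/0.1572] = -6.326 m/s.
|v| = 6.326 m/s.

6.33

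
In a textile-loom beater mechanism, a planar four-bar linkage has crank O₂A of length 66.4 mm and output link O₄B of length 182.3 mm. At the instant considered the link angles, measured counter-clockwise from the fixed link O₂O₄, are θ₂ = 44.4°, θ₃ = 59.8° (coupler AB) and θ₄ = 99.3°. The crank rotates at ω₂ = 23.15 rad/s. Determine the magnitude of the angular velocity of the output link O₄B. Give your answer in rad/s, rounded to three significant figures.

3.52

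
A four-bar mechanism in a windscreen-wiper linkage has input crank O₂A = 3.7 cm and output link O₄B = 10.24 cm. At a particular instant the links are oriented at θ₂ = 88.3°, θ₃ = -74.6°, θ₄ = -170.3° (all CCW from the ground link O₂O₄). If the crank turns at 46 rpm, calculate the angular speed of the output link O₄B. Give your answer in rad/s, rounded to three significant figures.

ω₂ = 4.817 rad/s (from 46 rpm).
Differentiating the loop-closure r₂e^{iθ₂}+r₃e^{iθ₃}=r₁+r₄e^{iθ₄} gives r₂ω₂e^{iθ₂}+r₃ω₃e^{iθ₃}=r₄ω₄e^{iθ₄}.
Eliminating the other unknown: ω₄ = r₂ω₂ sin(θ₂−θ₃) / [r₄ sin(θ₄−θ₃)].
Numerator sine = +0.29404; denominator sine = -0.99506.
Result = 0.037·4.817·(+0.29404) / (0.1024·(-0.99506)) = -0.51434 rad/s; magnitude 0.51434 rad/s.

0.514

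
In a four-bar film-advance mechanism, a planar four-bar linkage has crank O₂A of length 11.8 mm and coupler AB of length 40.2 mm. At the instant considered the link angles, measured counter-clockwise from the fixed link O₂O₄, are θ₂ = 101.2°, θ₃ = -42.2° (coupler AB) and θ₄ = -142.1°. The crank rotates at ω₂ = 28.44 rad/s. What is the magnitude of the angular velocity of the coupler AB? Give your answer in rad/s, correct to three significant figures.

7.57

ω₂ = 28.44 rad/s
Differentiating the loop-closure r₂e^{iθ₂}+r₃e^{iθ₃}=r₁+r₄e^{iθ₄} gives r₂ω₂e^{iθ₂}+r₃ω₃e^{iθ₃}=r₄ω₄e^{iθ₄}.
Eliminating the other unknown: ω₃ = r₂ω₂ sin(θ₄−θ₂) / [r₃ sin(θ₃−θ₄)].
Numerator sine = +0.89337; denominator sine = +0.98511.
Result = 0.0118·28.44·(+0.89337) / (0.0402·(+0.98511)) = +7.5706 rad/s; magnitude 7.5706 rad/s.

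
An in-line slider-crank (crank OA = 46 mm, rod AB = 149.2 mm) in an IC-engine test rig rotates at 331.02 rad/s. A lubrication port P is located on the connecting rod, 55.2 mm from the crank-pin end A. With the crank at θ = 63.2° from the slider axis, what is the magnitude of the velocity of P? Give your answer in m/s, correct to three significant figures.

ω = 331 rad/s.  Crank-pin speed |V_A| = rω = 15.227 m/s, perpendicular to OA.
Rod angle: sinφ = −(r/L) sinθ ⇒ φ = -15.974°; ω_rod = −rω cosθ/√(L²−r²sin²θ) = -47.863 rad/s.
V_P = V_A + ω_rod × AP, with AP = 0.0552 m along the rod.
Components: V_Px = −rω sinθ − a·ω_rod·sinφ = -14.318 m/s;  V_Py = rω cosθ + a·ω_rod·cosφ = +4.3254 m/s.
|V_P| = √(V_Px² + V_Py²) = 14.957 m/s.

15.0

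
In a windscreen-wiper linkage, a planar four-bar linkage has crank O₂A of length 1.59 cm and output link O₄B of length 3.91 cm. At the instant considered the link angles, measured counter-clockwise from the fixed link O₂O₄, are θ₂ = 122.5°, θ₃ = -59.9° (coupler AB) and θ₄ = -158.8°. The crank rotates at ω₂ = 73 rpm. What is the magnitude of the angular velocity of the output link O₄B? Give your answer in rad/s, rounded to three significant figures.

0.132

ω₂ = 7.645 rad/s (from 73 rpm).
Differentiating the loop-closure r₂e^{iθ₂}+r₃e^{iθ₃}=r₁+r₄e^{iθ₄} gives r₂ω₂e^{iθ₂}+r₃ω₃e^{iθ₃}=r₄ω₄e^{iθ₄}.
Eliminating the other unknown: ω₄ = r₂ω₂ sin(θ₂−θ₃) / [r₄ sin(θ₄−θ₃)].
Numerator sine = -0.04188; denominator sine = -0.98796.
Result = 0.0159·7.645·(-0.04188) / (0.0391·(-0.98796)) = +0.13176 rad/s; magnitude 0.13176 rad/s.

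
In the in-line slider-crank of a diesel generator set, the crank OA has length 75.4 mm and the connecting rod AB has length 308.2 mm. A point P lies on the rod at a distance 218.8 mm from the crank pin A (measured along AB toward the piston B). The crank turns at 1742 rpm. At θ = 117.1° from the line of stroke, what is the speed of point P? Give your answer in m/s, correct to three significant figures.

11.4

ω = 182.4 rad/s.  Crank-pin speed |V_A| = rω = 13.755 m/s, perpendicular to OA.
Rod angle: sinφ = −(r/L) sinθ ⇒ φ = -12.579°; ω_rod = −rω cosθ/√(L²−r²sin²θ) = +20.83 rad/s.
V_P = V_A + ω_rod × AP, with AP = 0.2188 m along the rod.
Components: V_Px = −rω sinθ − a·ω_rod·sinφ = -11.252 m/s;  V_Py = rω cosθ + a·ω_rod·cosφ = -1.8175 m/s.
|V_P| = √(V_Px² + V_Py²) = 11.398 m/s.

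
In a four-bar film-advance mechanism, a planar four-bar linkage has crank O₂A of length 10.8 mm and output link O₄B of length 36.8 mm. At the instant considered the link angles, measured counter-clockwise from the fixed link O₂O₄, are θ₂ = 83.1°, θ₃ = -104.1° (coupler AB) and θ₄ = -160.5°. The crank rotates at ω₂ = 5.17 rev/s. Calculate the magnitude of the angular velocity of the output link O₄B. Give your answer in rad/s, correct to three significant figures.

1.43

ω₂ = 32.48 rad/s (from 5.17 rev/s).
Differentiating the loop-closure r₂e^{iθ₂}+r₃e^{iθ₃}=r₁+r₄e^{iθ₄} gives r₂ω₂e^{iθ₂}+r₃ω₃e^{iθ₃}=r₄ω₄e^{iθ₄}.
Eliminating the other unknown: ω₄ = r₂ω₂ sin(θ₂−θ₃) / [r₄ sin(θ₄−θ₃)].
Numerator sine = -0.12533; denominator sine = -0.83292.
Result = 0.0108·32.48·(-0.12533) / (0.0368·(-0.83292)) = +1.4345 rad/s; magnitude 1.4345 rad/s.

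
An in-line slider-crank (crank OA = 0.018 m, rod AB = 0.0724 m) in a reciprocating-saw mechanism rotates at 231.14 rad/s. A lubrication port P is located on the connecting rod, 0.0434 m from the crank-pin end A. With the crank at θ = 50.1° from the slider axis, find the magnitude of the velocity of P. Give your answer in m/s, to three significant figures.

ω = 231.1 rad/s.  Crank-pin speed |V_A| = rω = 4.1605 m/s, perpendicular to OA.
Rod angle: sinφ = −(r/L) sinθ ⇒ φ = -10.995°; ω_rod = −rω cosθ/√(L²−r²sin²θ) = -37.551 rad/s.
V_P = V_A + ω_rod × AP, with AP = 0.0434 m along the rod.
Components: V_Px = −rω sinθ − a·ω_rod·sinφ = -3.5026 m/s;  V_Py = rω cosθ + a·ω_rod·cosφ = +1.069 m/s.
|V_P| = √(V_Px² + V_Py²) = 3.6621 m/s.

3.66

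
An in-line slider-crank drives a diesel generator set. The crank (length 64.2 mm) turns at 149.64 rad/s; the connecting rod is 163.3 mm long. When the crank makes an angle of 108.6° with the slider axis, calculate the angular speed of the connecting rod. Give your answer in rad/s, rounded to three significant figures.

20.2

ω = 149.6 rad/s
The rod makes angle φ with the slider axis where L sinφ = r sinθ; differentiating, L cosφ·φ̇ = r ω cosθ.
L cosφ = √(L² − r² sin²θ) = 0.15154 m.
|ω_rod| = r ω |cosθ| / √(L² − r² sin²θ) = 0.0642·149.6·0.31896/0.15154 = 20.22 rad/s.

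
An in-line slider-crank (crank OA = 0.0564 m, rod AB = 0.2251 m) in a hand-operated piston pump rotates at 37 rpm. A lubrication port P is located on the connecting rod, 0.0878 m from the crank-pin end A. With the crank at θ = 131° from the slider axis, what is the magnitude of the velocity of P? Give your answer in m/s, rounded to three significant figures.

0.177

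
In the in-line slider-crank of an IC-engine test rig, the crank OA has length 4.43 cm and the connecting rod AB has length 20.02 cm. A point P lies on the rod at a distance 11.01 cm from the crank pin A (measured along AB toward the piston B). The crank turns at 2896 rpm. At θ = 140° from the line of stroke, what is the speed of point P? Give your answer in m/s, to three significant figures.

9.09

ω = 303.3 rad/s.  Crank-pin speed |V_A| = rω = 13.435 m/s, perpendicular to OA.
Rod angle: sinφ = −(r/L) sinθ ⇒ φ = -8.177°; ω_rod = −rω cosθ/√(L²−r²sin²θ) = +51.935 rad/s.
V_P = V_A + ω_rod × AP, with AP = 0.1101 m along the rod.
Components: V_Px = −rω sinθ − a·ω_rod·sinφ = -7.8224 m/s;  V_Py = rω cosθ + a·ω_rod·cosφ = -4.6318 m/s.
|V_P| = √(V_Px² + V_Py²) = 9.0908 m/s.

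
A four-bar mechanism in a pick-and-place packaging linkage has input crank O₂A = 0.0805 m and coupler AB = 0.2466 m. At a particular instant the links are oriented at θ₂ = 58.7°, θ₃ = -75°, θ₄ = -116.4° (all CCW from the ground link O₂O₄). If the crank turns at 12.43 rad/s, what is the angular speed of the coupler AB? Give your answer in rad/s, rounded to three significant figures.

ω₂ = 12.43 rad/s
Differentiating the loop-closure r₂e^{iθ₂}+r₃e^{iθ₃}=r₁+r₄e^{iθ₄} gives r₂ω₂e^{iθ₂}+r₃ω₃e^{iθ₃}=r₄ω₄e^{iθ₄}.
Eliminating the other unknown: ω₃ = r₂ω₂ sin(θ₄−θ₂) / [r₃ sin(θ₃−θ₄)].
Numerator sine = -0.08542; denominator sine = +0.66131.
Result = 0.0805·12.43·(-0.08542) / (0.2466·(+0.66131)) = -0.5241 rad/s; magnitude 0.5241 rad/s.

0.524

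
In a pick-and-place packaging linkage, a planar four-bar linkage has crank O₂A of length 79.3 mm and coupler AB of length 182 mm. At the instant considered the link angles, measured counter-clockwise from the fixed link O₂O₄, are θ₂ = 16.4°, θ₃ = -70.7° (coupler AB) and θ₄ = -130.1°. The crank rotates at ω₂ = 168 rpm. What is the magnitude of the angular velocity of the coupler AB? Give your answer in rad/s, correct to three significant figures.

4.92

ω₂ = 17.59 rad/s (from 168 rpm).
Differentiating the loop-closure r₂e^{iθ₂}+r₃e^{iθ₃}=r₁+r₄e^{iθ₄} gives r₂ω₂e^{iθ₂}+r₃ω₃e^{iθ₃}=r₄ω₄e^{iθ₄}.
Eliminating the other unknown: ω₃ = r₂ω₂ sin(θ₄−θ₂) / [r₃ sin(θ₃−θ₄)].
Numerator sine = -0.55194; denominator sine = +0.86074.
Result = 0.0793·17.59·(-0.55194) / (0.182·(+0.86074)) = -4.9154 rad/s; magnitude 4.9154 rad/s.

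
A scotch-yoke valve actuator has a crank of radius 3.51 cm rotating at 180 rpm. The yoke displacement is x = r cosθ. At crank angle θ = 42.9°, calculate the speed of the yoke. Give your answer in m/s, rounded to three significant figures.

ω = 18.85 rad/s (from 180 rpm).
x = r cosθ ⇒ ẋ = −rω sinθ.
|v| = rω|sinθ| = 0.0351·18.85·|sin 42.9°| = 0.45038 m/s.

0.450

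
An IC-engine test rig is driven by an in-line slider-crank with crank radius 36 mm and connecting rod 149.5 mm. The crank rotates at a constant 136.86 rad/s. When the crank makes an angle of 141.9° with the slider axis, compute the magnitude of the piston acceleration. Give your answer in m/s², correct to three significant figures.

489

ω = 136.9 rad/s
x(θ) = r cosθ + √(L² − r² sin²θ); with ω constant, a = ω²·d²x/dθ².
d²x/dθ² = −r cosθ − r²(cos2θ)/√u − r⁴ sin²2θ/(4u^{3/2}),  u = L² − r² sin²θ = 0.0218568 m².
Substituting r = 0.036 m, L = 0.1495 m, θ = 141.9°: d²x/dθ² = +0.026116 m.
a = ω²·d²x/dθ² = (136.9)²·(+0.026116) = +489.17 m/s²;  |a| = 489.17 m/s².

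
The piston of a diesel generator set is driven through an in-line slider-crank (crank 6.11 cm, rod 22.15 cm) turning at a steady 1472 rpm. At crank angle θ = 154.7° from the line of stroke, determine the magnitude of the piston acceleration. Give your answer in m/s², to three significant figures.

1050

ω = 2π·1472/60 = 154.1 rad/s
x(θ) = r cosθ + √(L² − r² sin²θ); with ω constant, a = ω²·d²x/dθ².
d²x/dθ² = −r cosθ − r²(cos2θ)/√u − r⁴ sin²2θ/(4u^{3/2}),  u = L² − r² sin²θ = 0.0483804 m².
Substituting r = 0.0611 m, L = 0.2215 m, θ = 154.7°: d²x/dθ² = +0.044271 m.
a = ω²·d²x/dθ² = (154.1)²·(+0.044271) = +1051.9 m/s²;  |a| = 1051.9 m/s².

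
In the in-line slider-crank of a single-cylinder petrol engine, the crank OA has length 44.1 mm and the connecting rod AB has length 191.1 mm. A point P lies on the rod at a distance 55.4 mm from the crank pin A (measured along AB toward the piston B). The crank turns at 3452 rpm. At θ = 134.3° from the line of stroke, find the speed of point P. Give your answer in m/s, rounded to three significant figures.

13.4

ω = 361.5 rad/s.  Crank-pin speed |V_A| = rω = 15.942 m/s, perpendicular to OA.
Rod angle: sinφ = −(r/L) sinθ ⇒ φ = -9.507°; ω_rod = −rω cosθ/√(L²−r²sin²θ) = +59.074 rad/s.
V_P = V_A + ω_rod × AP, with AP = 0.0554 m along the rod.
Components: V_Px = −rω sinθ − a·ω_rod·sinφ = -10.869 m/s;  V_Py = rω cosθ + a·ω_rod·cosφ = -7.9063 m/s.
|V_P| = √(V_Px² + V_Py²) = 13.44 m/s.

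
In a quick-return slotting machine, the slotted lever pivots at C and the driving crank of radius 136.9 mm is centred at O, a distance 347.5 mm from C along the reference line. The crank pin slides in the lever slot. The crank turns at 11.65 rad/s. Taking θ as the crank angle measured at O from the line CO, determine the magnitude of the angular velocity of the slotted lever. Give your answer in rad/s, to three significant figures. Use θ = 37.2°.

ω = 11.65 rad/s
Crank pin A relative to C: A = (d + r cosθ, r sinθ); lever angle φ = atan2(r sinθ, d + r cosθ).
Differentiating tanφ: φ̇ = rω(d cosθ + r)/(d² + r² + 2dr cosθ).
d² + r² + 2dr cosθ = |CA|² = 0.215284 m²;  d cosθ + r = +0.41369 m.
|ω_lever| = |0.1369·11.65·+0.41369| / 0.215284 = 3.0648 rad/s.

3.06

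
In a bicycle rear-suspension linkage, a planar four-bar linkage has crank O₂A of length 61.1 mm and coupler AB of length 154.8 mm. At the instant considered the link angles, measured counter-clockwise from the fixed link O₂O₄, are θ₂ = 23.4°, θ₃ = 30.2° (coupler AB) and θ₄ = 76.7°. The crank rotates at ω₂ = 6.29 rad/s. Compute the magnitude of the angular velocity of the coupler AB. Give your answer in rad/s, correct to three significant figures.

2.74

ω₂ = 6.29 rad/s
Differentiating the loop-closure r₂e^{iθ₂}+r₃e^{iθ₃}=r₁+r₄e^{iθ₄} gives r₂ω₂e^{iθ₂}+r₃ω₃e^{iθ₃}=r₄ω₄e^{iθ₄}.
Eliminating the other unknown: ω₃ = r₂ω₂ sin(θ₄−θ₂) / [r₃ sin(θ₃−θ₄)].
Numerator sine = +0.80178; denominator sine = -0.72537.
Result = 0.0611·6.29·(+0.80178) / (0.1548·(-0.72537)) = -2.7442 rad/s; magnitude 2.7442 rad/s.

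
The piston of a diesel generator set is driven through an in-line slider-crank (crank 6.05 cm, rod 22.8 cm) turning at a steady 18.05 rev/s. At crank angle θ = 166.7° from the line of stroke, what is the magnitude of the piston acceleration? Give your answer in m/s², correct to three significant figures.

ω = 2π·18.1 = 113.4 rad/s
x(θ) = r cosθ + √(L² − r² sin²θ); with ω constant, a = ω²·d²x/dθ².
d²x/dθ² = −r cosθ − r²(cos2θ)/√u − r⁴ sin²2θ/(4u^{3/2}),  u = L² − r² sin²θ = 0.0517903 m².
Substituting r = 0.0605 m, L = 0.228 m, θ = 166.7°: d²x/dθ² = +0.044439 m.
a = ω²·d²x/dθ² = (113.4)²·(+0.044439) = +571.58 m/s²;  |a| = 571.58 m/s².

572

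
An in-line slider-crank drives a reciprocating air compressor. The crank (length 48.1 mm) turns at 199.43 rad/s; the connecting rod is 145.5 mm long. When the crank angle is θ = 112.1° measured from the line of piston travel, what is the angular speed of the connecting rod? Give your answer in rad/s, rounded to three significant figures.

ω = 199.4 rad/s
The rod makes angle φ with the slider axis where L sinφ = r sinθ; differentiating, L cosφ·φ̇ = r ω cosθ.
L cosφ = √(L² − r² sin²θ) = 0.13851 m.
|ω_rod| = r ω |cosθ| / √(L² − r² sin²θ) = 0.0481·199.4·0.37622/0.13851 = 26.056 rad/s.

26.1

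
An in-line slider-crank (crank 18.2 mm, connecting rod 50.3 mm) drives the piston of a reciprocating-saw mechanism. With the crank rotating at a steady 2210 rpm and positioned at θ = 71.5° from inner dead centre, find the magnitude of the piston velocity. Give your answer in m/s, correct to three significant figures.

4.48

ω = 2π·2210/60 = 231.4 rad/s
For an in-line slider-crank, x = r cosθ + √(L² − r² sin²θ), so v = −rω sinθ·[1 + r cosθ/√(L² − r² sin²θ)].
With r = 0.0182 m, L = 0.0503 m, θ = 71.5°: √(L² − r² sin²θ) = 0.047246 m.
v = −0.0182·231.4·0.94832·[1 + 0.0182·0.31730/0.047246] = -4.4826 m/s.
|v| = 4.4826 m/s.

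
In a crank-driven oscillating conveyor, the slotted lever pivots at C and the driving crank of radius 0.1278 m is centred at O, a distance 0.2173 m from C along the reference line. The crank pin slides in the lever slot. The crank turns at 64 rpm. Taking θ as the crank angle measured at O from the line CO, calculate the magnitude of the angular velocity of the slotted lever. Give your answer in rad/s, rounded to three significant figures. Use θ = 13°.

ω = 6.702 rad/s (from 64 rpm).
Crank pin A relative to C: A = (d + r cosθ, r sinθ); lever angle φ = atan2(r sinθ, d + r cosθ).
Differentiating tanφ: φ̇ = rω(d cosθ + r)/(d² + r² + 2dr cosθ).
d² + r² + 2dr cosθ = |CA|² = 0.11767 m²;  d cosθ + r = +0.33953 m.
|ω_lever| = |0.1278·6.702·+0.33953| / 0.11767 = 2.4714 rad/s.

2.47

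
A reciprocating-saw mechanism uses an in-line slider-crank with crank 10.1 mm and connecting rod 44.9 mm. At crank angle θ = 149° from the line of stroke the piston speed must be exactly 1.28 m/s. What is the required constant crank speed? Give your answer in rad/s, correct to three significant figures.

305

For an in-line slider-crank, |v_piston| = rω|sinθ|·[1 + r cosθ/√(L² − r² sin²θ)].
With r = 0.0101 m, L = 0.0449 m, θ = 149°: the bracketed kinematic factor |dx/dθ| = 0.0041921 m.
ω = v/|dx/dθ| = 1.28/0.0041921 = 305.34 rad/s.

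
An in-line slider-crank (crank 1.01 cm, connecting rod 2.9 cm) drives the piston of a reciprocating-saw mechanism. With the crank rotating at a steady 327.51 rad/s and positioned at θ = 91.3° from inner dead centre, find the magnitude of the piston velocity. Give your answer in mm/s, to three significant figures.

3280

ω = 327.5 rad/s
For an in-line slider-crank, x = r cosθ + √(L² − r² sin²θ), so v = −rω sinθ·[1 + r cosθ/√(L² − r² sin²θ)].
With r = 0.0101 m, L = 0.029 m, θ = 91.3°: √(L² − r² sin²θ) = 0.027185 m.
v = −0.0101·327.5·0.99974·[1 + 0.0101·-0.02269/0.027185] = -3.2791 m/s.
|v| = 3.2791 m/s = 3279.1 mm/s.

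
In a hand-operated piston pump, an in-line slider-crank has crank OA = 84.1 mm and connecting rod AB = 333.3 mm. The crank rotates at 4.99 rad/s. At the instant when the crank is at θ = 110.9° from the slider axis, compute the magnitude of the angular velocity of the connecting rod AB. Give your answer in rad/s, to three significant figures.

ω = 4.99 rad/s
The rod makes angle φ with the slider axis where L sinφ = r sinθ; differentiating, L cosφ·φ̇ = r ω cosθ.
L cosφ = √(L² − r² sin²θ) = 0.32391 m.
|ω_rod| = r ω |cosθ| / √(L² − r² sin²θ) = 0.0841·4.99·0.35674/0.32391 = 0.46219 rad/s.

0.462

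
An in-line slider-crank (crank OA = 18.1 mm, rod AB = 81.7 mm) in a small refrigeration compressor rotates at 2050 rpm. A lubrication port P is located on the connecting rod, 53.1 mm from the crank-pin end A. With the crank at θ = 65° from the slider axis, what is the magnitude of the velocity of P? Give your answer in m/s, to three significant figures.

3.78

ω = 214.7 rad/s.  Crank-pin speed |V_A| = rω = 3.8856 m/s, perpendicular to OA.
Rod angle: sinφ = −(r/L) sinθ ⇒ φ = -11.583°; ω_rod = −rω cosθ/√(L²−r²sin²θ) = -20.517 rad/s.
V_P = V_A + ω_rod × AP, with AP = 0.0531 m along the rod.
Components: V_Px = −rω sinθ − a·ω_rod·sinφ = -3.7403 m/s;  V_Py = rω cosθ + a·ω_rod·cosφ = +0.57485 m/s.
|V_P| = √(V_Px² + V_Py²) = 3.7842 m/s.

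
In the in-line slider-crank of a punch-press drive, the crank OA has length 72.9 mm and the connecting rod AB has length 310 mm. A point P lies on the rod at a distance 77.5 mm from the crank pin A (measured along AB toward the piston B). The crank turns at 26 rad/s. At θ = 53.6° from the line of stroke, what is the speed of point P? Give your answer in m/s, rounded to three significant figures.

1.79

ω = 26 rad/s.  Crank-pin speed |V_A| = rω = 1.8954 m/s, perpendicular to OA.
Rod angle: sinφ = −(r/L) sinθ ⇒ φ = -10.911°; ω_rod = −rω cosθ/√(L²−r²sin²θ) = -3.6951 rad/s.
V_P = V_A + ω_rod × AP, with AP = 0.0775 m along the rod.
Components: V_Px = −rω sinθ − a·ω_rod·sinφ = -1.5798 m/s;  V_Py = rω cosθ + a·ω_rod·cosφ = +0.84357 m/s.
|V_P| = √(V_Px² + V_Py²) = 1.7909 m/s.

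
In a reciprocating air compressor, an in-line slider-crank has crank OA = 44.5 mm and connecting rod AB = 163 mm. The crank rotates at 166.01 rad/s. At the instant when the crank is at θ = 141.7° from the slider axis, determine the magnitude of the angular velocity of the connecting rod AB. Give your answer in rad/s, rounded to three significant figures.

ω = 166 rad/s
The rod makes angle φ with the slider axis where L sinφ = r sinθ; differentiating, L cosφ·φ̇ = r ω cosθ.
L cosφ = √(L² − r² sin²θ) = 0.16065 m.
|ω_rod| = r ω |cosθ| / √(L² − r² sin²θ) = 0.0445·166·0.78478/0.16065 = 36.088 rad/s.

36.1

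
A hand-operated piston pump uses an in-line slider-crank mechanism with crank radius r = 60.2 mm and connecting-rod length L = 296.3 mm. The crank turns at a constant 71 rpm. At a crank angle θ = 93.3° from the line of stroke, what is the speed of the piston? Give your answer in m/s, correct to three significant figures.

ω = 2π·71/60 = 7.435 rad/s
For an in-line slider-crank, x = r cosθ + √(L² − r² sin²θ), so v = −rω sinθ·[1 + r cosθ/√(L² − r² sin²θ)].
With r = 0.0602 m, L = 0.2963 m, θ = 93.3°: √(L² − r² sin²θ) = 0.29014 m.
v = −0.0602·7.435·0.99834·[1 + 0.0602·-0.05756/0.29014] = -0.44151 m/s.
|v| = 0.44151 m/s.

0.442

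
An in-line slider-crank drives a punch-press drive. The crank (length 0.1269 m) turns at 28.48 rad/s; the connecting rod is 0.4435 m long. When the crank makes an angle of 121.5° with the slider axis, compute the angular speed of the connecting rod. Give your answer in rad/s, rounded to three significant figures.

4.39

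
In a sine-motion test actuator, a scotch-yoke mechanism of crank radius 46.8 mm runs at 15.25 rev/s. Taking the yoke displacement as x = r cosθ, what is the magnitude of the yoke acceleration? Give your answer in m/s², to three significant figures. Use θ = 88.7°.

ω = 95.82 rad/s (from 15.25 rev/s).
x = r cosθ ⇒ ẍ = −rω² cosθ (ω constant).
|a| = rω²|cosθ| = 0.0468·(95.82)²·|cos 88.7°| = 9.7483 m/s².

9.75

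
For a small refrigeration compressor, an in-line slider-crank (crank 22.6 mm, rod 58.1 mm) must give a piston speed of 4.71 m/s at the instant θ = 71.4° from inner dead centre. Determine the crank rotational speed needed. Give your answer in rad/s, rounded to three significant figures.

For an in-line slider-crank, |v_piston| = rω|sinθ|·[1 + r cosθ/√(L² − r² sin²θ)].
With r = 0.0226 m, L = 0.0581 m, θ = 71.4°: the bracketed kinematic factor |dx/dθ| = 0.024278 m.
ω = v/|dx/dθ| = 4.71/0.024278 = 194 rad/s.

194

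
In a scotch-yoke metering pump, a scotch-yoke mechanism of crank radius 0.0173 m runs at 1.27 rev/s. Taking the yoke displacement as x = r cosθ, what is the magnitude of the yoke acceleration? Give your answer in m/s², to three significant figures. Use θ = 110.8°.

ω = 7.98 rad/s (from 1.27 rev/s).
x = r cosθ ⇒ ẍ = −rω² cosθ (ω constant).
|a| = rω²|cosθ| = 0.0173·(7.98)²·|cos 110.8°| = 0.39118 m/s².

0.391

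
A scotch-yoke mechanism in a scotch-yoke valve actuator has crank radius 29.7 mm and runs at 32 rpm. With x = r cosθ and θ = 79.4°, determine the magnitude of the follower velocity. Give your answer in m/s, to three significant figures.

ω = 3.351 rad/s (from 32 rpm).
x = r cosθ ⇒ ẋ = −rω sinθ.
|v| = rω|sinθ| = 0.0297·3.351·|sin 79.4°| = 0.097827 m/s.

0.0978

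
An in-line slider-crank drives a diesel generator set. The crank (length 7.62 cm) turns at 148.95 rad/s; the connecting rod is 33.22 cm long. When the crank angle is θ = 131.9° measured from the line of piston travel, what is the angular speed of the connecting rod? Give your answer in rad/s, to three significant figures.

23.2

ω = 148.9 rad/s
The rod makes angle φ with the slider axis where L sinφ = r sinθ; differentiating, L cosφ·φ̇ = r ω cosθ.
L cosφ = √(L² − r² sin²θ) = 0.32732 m.
|ω_rod| = r ω |cosθ| / √(L² − r² sin²θ) = 0.0762·148.9·0.66783/0.32732 = 23.157 rad/s.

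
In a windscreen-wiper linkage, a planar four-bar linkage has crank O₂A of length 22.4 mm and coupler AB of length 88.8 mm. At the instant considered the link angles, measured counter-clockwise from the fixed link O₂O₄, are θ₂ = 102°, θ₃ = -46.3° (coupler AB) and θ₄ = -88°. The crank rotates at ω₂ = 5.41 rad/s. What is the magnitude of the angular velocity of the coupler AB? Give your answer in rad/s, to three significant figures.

ω₂ = 5.41 rad/s
Differentiating the loop-closure r₂e^{iθ₂}+r₃e^{iθ₃}=r₁+r₄e^{iθ₄} gives r₂ω₂e^{iθ₂}+r₃ω₃e^{iθ₃}=r₄ω₄e^{iθ₄}.
Eliminating the other unknown: ω₃ = r₂ω₂ sin(θ₄−θ₂) / [r₃ sin(θ₃−θ₄)].
Numerator sine = +0.17365; denominator sine = +0.66523.
Result = 0.0224·5.41·(+0.17365) / (0.0888·(+0.66523)) = +0.35623 rad/s; magnitude 0.35623 rad/s.

0.356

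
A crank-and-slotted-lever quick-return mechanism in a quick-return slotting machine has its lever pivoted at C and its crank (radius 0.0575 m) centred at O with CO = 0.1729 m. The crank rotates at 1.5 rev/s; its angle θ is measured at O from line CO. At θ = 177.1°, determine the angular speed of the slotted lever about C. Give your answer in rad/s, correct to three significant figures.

ω = 9.425 rad/s (from 1.5 rev/s).
Crank pin A relative to C: A = (d + r cosθ, r sinθ); lever angle φ = atan2(r sinθ, d + r cosθ).
Differentiating tanφ: φ̇ = rω(d cosθ + r)/(d² + r² + 2dr cosθ).
d² + r² + 2dr cosθ = |CA|² = 0.0133426 m²;  d cosθ + r = -0.11518 m.
|ω_lever| = |0.0575·9.425·-0.11518| / 0.0133426 = 4.6781 rad/s.

4.68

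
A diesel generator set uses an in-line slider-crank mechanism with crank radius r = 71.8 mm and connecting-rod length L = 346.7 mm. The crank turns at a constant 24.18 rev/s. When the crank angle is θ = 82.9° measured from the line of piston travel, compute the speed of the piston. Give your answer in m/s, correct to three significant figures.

ω = 2π·24.2 = 151.9 rad/s
For an in-line slider-crank, x = r cosθ + √(L² − r² sin²θ), so v = −rω sinθ·[1 + r cosθ/√(L² − r² sin²θ)].
With r = 0.0718 m, L = 0.3467 m, θ = 82.9°: √(L² − r² sin²θ) = 0.3393 m.
v = −0.0718·151.9·0.99233·[1 + 0.0718·0.12360/0.3393] = -11.108 m/s.
|v| = 11.108 m/s.

11.1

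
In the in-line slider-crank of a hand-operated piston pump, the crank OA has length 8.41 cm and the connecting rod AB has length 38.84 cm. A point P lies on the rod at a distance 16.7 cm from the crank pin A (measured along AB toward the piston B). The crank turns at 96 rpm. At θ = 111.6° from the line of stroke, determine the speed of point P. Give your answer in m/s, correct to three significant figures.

ω = 10.05 rad/s.  Crank-pin speed |V_A| = rω = 0.84547 m/s, perpendicular to OA.
Rod angle: sinφ = −(r/L) sinθ ⇒ φ = -11.614°; ω_rod = −rω cosθ/√(L²−r²sin²θ) = +0.81808 rad/s.
V_P = V_A + ω_rod × AP, with AP = 0.167 m along the rod.
Components: V_Px = −rω sinθ − a·ω_rod·sinφ = -0.75859 m/s;  V_Py = rω cosθ + a·ω_rod·cosφ = -0.17741 m/s.
|V_P| = √(V_Px² + V_Py²) = 0.77906 m/s.

0.779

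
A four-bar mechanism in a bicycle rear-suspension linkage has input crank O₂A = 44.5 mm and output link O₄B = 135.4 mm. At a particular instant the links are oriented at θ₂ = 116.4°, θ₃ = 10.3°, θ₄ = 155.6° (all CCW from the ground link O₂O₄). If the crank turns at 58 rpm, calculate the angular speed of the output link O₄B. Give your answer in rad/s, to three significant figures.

3.37

ω₂ = 6.074 rad/s (from 58 rpm).
Differentiating the loop-closure r₂e^{iθ₂}+r₃e^{iθ₃}=r₁+r₄e^{iθ₄} gives r₂ω₂e^{iθ₂}+r₃ω₃e^{iθ₃}=r₄ω₄e^{iθ₄}.
Eliminating the other unknown: ω₄ = r₂ω₂ sin(θ₂−θ₃) / [r₄ sin(θ₄−θ₃)].
Numerator sine = +0.96078; denominator sine = +0.56928.
Result = 0.0445·6.074·(+0.96078) / (0.1354·(+0.56928)) = +3.369 rad/s; magnitude 3.369 rad/s.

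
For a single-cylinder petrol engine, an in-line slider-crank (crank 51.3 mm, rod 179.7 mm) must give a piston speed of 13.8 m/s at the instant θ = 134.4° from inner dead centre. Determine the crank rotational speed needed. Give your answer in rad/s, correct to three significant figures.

For an in-line slider-crank, |v_piston| = rω|sinθ|·[1 + r cosθ/√(L² − r² sin²θ)].
With r = 0.0513 m, L = 0.1797 m, θ = 134.4°: the bracketed kinematic factor |dx/dθ| = 0.029174 m.
ω = v/|dx/dθ| = 13.8/0.029174 = 473.02 rad/s.

473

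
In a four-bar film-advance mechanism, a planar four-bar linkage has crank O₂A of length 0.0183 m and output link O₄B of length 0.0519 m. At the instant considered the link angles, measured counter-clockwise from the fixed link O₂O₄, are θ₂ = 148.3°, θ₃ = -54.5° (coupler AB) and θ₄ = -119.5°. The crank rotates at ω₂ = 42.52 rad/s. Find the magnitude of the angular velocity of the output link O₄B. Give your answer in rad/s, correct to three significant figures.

6.41

ω₂ = 42.52 rad/s
Differentiating the loop-closure r₂e^{iθ₂}+r₃e^{iθ₃}=r₁+r₄e^{iθ₄} gives r₂ω₂e^{iθ₂}+r₃ω₃e^{iθ₃}=r₄ω₄e^{iθ₄}.
Eliminating the other unknown: ω₄ = r₂ω₂ sin(θ₂−θ₃) / [r₄ sin(θ₄−θ₃)].
Numerator sine = -0.38752; denominator sine = -0.90631.
Result = 0.0183·42.52·(-0.38752) / (0.0519·(-0.90631)) = +6.4105 rad/s; magnitude 6.4105 rad/s.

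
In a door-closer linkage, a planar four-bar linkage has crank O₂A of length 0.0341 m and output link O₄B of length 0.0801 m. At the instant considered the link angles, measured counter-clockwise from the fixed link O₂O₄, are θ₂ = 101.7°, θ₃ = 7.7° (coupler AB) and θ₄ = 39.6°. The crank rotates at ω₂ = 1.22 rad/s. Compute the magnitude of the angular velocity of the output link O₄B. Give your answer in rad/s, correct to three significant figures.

0.980

ω₂ = 1.22 rad/s
Differentiating the loop-closure r₂e^{iθ₂}+r₃e^{iθ₃}=r₁+r₄e^{iθ₄} gives r₂ω₂e^{iθ₂}+r₃ω₃e^{iθ₃}=r₄ω₄e^{iθ₄}.
Eliminating the other unknown: ω₄ = r₂ω₂ sin(θ₂−θ₃) / [r₄ sin(θ₄−θ₃)].
Numerator sine = +0.99756; denominator sine = +0.52844.
Result = 0.0341·1.22·(+0.99756) / (0.0801·(+0.52844)) = +0.98046 rad/s; magnitude 0.98046 rad/s.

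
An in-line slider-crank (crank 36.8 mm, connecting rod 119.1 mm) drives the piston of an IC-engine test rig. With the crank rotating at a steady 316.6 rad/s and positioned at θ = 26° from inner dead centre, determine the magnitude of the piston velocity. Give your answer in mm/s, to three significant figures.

ω = 316.6 rad/s
For an in-line slider-crank, x = r cosθ + √(L² − r² sin²θ), so v = −rω sinθ·[1 + r cosθ/√(L² − r² sin²θ)].
With r = 0.0368 m, L = 0.1191 m, θ = 26°: √(L² − r² sin²θ) = 0.118 m.
v = −0.0368·316.6·0.43837·[1 + 0.0368·0.89879/0.118] = -6.539 m/s.
|v| = 6.539 m/s = 6539 mm/s.

6540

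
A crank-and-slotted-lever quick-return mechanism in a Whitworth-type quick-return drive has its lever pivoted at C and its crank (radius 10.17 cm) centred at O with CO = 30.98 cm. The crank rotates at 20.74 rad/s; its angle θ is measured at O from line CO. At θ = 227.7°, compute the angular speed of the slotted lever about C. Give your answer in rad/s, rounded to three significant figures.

3.52

ω = 20.74 rad/s
Crank pin A relative to C: A = (d + r cosθ, r sinθ); lever angle φ = atan2(r sinθ, d + r cosθ).
Differentiating tanφ: φ̇ = rω(d cosθ + r)/(d² + r² + 2dr cosθ).
d² + r² + 2dr cosθ = |CA|² = 0.0639102 m²;  d cosθ + r = -0.1068 m.
|ω_lever| = |0.1017·20.74·-0.1068| / 0.0639102 = 3.5247 rad/s.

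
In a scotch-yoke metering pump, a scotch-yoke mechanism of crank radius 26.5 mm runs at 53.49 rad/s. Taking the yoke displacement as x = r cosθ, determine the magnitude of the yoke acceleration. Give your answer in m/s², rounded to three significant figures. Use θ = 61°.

36.8

ω = 53.49 rad/s
x = r cosθ ⇒ ẍ = −rω² cosθ (ω constant).
|a| = rω²|cosθ| = 0.0265·(53.49)²·|cos 61°| = 36.759 m/s².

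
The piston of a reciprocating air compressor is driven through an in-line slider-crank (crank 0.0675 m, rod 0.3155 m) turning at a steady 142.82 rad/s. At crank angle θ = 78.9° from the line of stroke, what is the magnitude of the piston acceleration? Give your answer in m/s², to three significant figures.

ω = 142.8 rad/s
x(θ) = r cosθ + √(L² − r² sin²θ); with ω constant, a = ω²·d²x/dθ².
d²x/dθ² = −r cosθ − r²(cos2θ)/√u − r⁴ sin²2θ/(4u^{3/2}),  u = L² − r² sin²θ = 0.0951529 m².
Substituting r = 0.0675 m, L = 0.3155 m, θ = 78.9°: d²x/dθ² = +0.00065514 m.
a = ω²·d²x/dθ² = (142.8)²·(+0.00065514) = +13.363 m/s²;  |a| = 13.363 m/s².

13.4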